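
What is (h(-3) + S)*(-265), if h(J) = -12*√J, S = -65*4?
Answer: 68900 + 3180*I*√3 ≈ 68900.0 + 5507.9*I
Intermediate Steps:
S = -260
(h(-3) + S)*(-265) = (-12*I*√3 - 260)*(-265) = (-260 - 12*I*√3)*(-265) = 68900 + 3180*I*√3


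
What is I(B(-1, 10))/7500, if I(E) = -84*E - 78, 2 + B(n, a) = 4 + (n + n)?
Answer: -13/1250 ≈ -0.010400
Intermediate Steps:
B(n, a) = 2 + 2*n (B(n, a) = -2 + (4 + (n + n)) = -2 + (4 + 2*n) = 2 + 2*n)
I(E) = -78 - 84*E
I(B(-1, 10))/7500 = (-78 - 84*(2 + 2*(-1)))/7500 = (-78 - 84*(2 - 2))*(1/7500) = (-78 - 84*0)*(1/7500) = (-78 + 0)*(1/7500) = -78*1/7500 = -13/1250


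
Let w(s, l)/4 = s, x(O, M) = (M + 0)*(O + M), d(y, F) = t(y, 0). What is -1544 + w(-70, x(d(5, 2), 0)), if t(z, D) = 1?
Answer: -1824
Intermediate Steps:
d(y, F) = 1
x(O, M) = M*(M + O)
w(s, l) = 4*s
-1544 + w(-70, x(d(5, 2), 0)) = -1544 + 4*(-70) = -1544 - 280 = -1824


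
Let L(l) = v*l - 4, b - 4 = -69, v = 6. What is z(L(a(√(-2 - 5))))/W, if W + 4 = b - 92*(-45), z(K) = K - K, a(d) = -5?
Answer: 0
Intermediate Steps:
b = -65 (b = 4 - 69 = -65)
L(l) = -4 + 6*l (L(l) = 6*l - 4 = -4 + 6*l)
z(K) = 0
W = 4071 (W = -4 + (-65 - 92*(-45)) = -4 + (-65 + 4140) = -4 + 4075 = 4071)
z(L(a(√(-2 - 5))))/W = 0/4071 = 0*(1/4071) = 0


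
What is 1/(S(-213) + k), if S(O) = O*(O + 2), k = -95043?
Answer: -1/50100 ≈ -1.9960e-5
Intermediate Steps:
S(O) = O*(2 + O)
1/(S(-213) + k) = 1/(-213*(2 - 213) - 95043) = 1/(-213*(-211) - 95043) = 1/(44943 - 95043) = 1/(-50100) = -1/50100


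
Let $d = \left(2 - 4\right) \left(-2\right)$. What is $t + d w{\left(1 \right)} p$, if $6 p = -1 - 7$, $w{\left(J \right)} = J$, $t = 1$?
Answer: $- \frac{13}{3} \approx -4.3333$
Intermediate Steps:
$d = 4$ ($d = \left(-2\right) \left(-2\right) = 4$)
$p = - \frac{4}{3}$ ($p = \frac{-1 - 7}{6} = \frac{1}{6} \left(-8\right) = - \frac{4}{3} \approx -1.3333$)
$t + d w{\left(1 \right)} p = 1 + 4 \cdot 1 \left(- \frac{4}{3}\right) = 1 + 4 \left(- \frac{4}{3}\right) = 1 - \frac{16}{3} = - \frac{13}{3}$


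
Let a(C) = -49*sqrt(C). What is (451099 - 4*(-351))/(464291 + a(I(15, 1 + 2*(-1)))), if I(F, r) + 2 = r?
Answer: 210093070373/215566139884 + 22172647*I*sqrt(3)/215566139884 ≈ 0.97461 + 0.00017815*I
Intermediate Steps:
I(F, r) = -2 + r
(451099 - 4*(-351))/(464291 + a(I(15, 1 + 2*(-1)))) = (451099 - 4*(-351))/(464291 - 49*sqrt(-2 + (1 + 2*(-1)))) = (451099 + 1404)/(464291 - 49*sqrt(-2 + (1 - 2))) = 452503/(464291 - 49*sqrt(-2 - 1)) = 452503/(464291 - 49*I*sqrt(3))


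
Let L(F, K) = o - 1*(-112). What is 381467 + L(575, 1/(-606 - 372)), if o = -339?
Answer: 381240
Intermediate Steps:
L(F, K) = -227 (L(F, K) = -339 - 1*(-112) = -339 + 112 = -227)
381467 + L(575, 1/(-606 - 372)) = 381467 - 227 = 381240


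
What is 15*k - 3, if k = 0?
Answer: -3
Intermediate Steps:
15*k - 3 = 15*0 - 3 = 0 - 3 = -3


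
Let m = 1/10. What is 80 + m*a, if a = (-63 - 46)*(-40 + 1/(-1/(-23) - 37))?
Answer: 4388507/8500 ≈ 516.29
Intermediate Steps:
m = ⅒ ≈ 0.10000
a = 3708507/850 (a = -109*(-40 + 1/(-1*(-1/23) - 37)) = -109*(-40 + 1/(1/23 - 37)) = -109*(-40 + 1/(-850/23)) = -109*(-40 - 23/850) = -109*(-34023/850) = 3708507/850 ≈ 4363.0)
80 + m*a = 80 + (⅒)*(3708507/850) = 80 + 3708507/8500 = 4388507/8500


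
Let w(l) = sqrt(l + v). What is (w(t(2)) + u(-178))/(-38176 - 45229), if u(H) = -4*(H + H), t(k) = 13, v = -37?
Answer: -1424/83405 - 2*I*sqrt(6)/83405 ≈ -0.017073 - 5.8737e-5*I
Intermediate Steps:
w(l) = sqrt(-37 + l) (w(l) = sqrt(l - 37) = sqrt(-37 + l))
u(H) = -8*H
(w(t(2)) + u(-178))/(-38176 - 45229) = (sqrt(-37 + 13) - 8*(-178))/(-38176 - 45229) = (sqrt(-24) + 1424)/(-83405) = (2*I*sqrt(6) + 1424)*(-1/83405) = (1424 + 2*I*sqrt(6))*(-1/83405) = -1424/83405 - 2*I*sqrt(6)/83405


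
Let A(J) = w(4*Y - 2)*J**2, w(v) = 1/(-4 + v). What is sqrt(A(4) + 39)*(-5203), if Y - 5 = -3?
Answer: -5203*sqrt(47) ≈ -35670.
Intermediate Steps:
Y = 2 (Y = 5 - 3 = 2)
A(J) = J**2/2 (A(J) = J**2/(-4 + (4*2 - 2)) = J**2/(-4 + (8 - 2)) = J**2/(-4 + 6) = J**2/2)
sqrt(A(4) + 39)*(-5203) = sqrt((1/2)*4**2 + 39)*(-5203) = sqrt((1/2)*16 + 39)*(-5203) = sqrt(8 + 39)*(-5203) = sqrt(47)*(-5203) = -5203*sqrt(47)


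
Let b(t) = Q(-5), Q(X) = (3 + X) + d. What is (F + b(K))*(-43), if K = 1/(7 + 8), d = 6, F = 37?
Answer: -1763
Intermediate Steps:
Q(X) = 9 + X (Q(X) = (3 + X) + 6 = 9 + X)
K = 1/15 ≈ 0.066667
b(t) = 4 (b(t) = 9 - 5 = 4)
(F + b(K))*(-43) = (37 + 4)*(-43) = 41*(-43) = -1763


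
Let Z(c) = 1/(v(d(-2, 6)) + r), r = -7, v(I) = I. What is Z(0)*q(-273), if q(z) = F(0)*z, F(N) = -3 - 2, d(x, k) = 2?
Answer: -273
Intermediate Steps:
F(N) = -5
q(z) = -5*z
Z(c) = -1/5 (Z(c) = 1/(2 - 7) = 1/(-5) = -1/5)
Z(0)*q(-273) = -(-1)*(-273) = -1/5*1365 = -273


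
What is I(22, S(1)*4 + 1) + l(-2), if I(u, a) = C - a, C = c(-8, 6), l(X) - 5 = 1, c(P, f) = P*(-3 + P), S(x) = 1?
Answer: 89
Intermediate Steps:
l(X) = 6 (l(X) = 5 + 1 = 6)
C = 88 (C = -8*(-3 - 8) = -8*(-11) = 88)
I(u, a) = 88 - a
I(22, S(1)*4 + 1) + l(-2) = (88 - (1*4 + 1)) + 6 = (88 - (4 + 1)) + 6 = (88 - 1*5) + 6 = (88 - 5) + 6 = 83 + 6 = 89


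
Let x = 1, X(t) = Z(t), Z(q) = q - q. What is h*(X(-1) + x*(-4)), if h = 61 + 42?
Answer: -412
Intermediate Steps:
Z(q) = 0
X(t) = 0
h = 103
h*(X(-1) + x*(-4)) = 103*(0 + 1*(-4)) = 103*(0 - 4) = 103*(-4) = -412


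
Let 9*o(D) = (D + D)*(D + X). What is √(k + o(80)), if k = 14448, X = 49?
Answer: 4*√9417/3 ≈ 129.39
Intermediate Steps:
o(D) = 2*D*(49 + D)/9 (o(D) = ((D + D)*(D + 49))/9 = ((2*D)*(49 + D))/9 = (2*D*(49 + D))/9 = 2*D*(49 + D)/9)
√(k + o(80)) = √(14448 + (2/9)*80*(49 + 80)) = √(14448 + (2/9)*80*129) = √(14448 + 6880/3) = √(50224/3) = 4*√9417/3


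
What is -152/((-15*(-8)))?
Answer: -19/15 ≈ -1.2667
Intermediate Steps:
-152/((-15*(-8))) = -152/120 = -152*1/120 = -19/15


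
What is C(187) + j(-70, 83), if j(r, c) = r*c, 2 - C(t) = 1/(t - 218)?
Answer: -180047/31 ≈ -5808.0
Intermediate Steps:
C(t) = 2 - 1/(-218 + t) (C(t) = 2 - 1/(t - 218) = 2 - 1/(-218 + t))
j(r, c) = c*r
C(187) + j(-70, 83) = (-437 + 2*187)/(-218 + 187) + 83*(-70) = (-437 + 374)/(-31) - 5810 = -1/31*(-63) - 5810 = 63/31 - 5810 = -180047/31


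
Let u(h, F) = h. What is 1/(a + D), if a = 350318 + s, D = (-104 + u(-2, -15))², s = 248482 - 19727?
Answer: 1/590309 ≈ 1.6940e-6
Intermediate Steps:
s = 228755
D = 11236 (D = (-104 - 2)² = (-106)² = 11236)
a = 579073 (a = 350318 + 228755 = 579073)
1/(a + D) = 1/(579073 + 11236) = 1/590309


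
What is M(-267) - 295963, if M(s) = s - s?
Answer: -295963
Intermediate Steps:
M(s) = 0
M(-267) - 295963 = 0 - 295963 = -295963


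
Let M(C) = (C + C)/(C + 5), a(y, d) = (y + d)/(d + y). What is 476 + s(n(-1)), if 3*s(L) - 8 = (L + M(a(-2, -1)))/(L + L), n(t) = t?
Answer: 4309/9 ≈ 478.78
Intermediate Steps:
a(y, d) = 1 (a(y, d) = (d + y)/(d + y) = 1)
M(C) = 2*C/(5 + C) (M(C) = (2*C)/(5 + C) = 2*C/(5 + C))
s(L) = 8/3 + (1/3 + L)/(6*L) (s(L) = 8/3 + ((L + 2*1/(5 + 1))/(L + L))/3 = 8/3 + ((L + 2*1/6)/((2*L)))/3 = 8/3 + ((L + 2*1*(1/6))*(1/(2*L)))/3 = 8/3 + ((L + 1/3)*(1/(2*L)))/3 = 8/3 + ((1/3 + L)*(1/(2*L)))/3 = 8/3 + ((1/3 + L)/(2*L))/3 = 8/3 + (1/3 + L)/(6*L))
476 + s(n(-1)) = 476 + (1/18)*(1 + 51*(-1))/(-1) = 476 + (1/18)*(-1)*(1 - 51) = 476 + (1/18)*(-1)*(-50) = 476 + 25/9 = 4309/9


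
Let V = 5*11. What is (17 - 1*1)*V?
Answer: 880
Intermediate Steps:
V = 55
(17 - 1*1)*V = (17 - 1*1)*55 = (17 - 1)*55 = 16*55 = 880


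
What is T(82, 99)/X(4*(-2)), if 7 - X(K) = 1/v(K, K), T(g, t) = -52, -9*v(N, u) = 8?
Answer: -32/5 ≈ -6.4000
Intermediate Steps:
v(N, u) = -8/9 (v(N, u) = -⅑*8 = -8/9)
X(K) = 65/8 (X(K) = 7 - 1/(-8/9) = 7 - 1*(-9/8) = 7 + 9/8 = 65/8)
T(82, 99)/X(4*(-2)) = -52/65/8 = -52*8/65 = -32/5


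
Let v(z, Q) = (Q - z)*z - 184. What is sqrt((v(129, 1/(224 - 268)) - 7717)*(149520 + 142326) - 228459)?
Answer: 3*I*sqrt(385240801902)/22 ≈ 84638.0*I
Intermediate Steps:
v(z, Q) = -184 + z*(Q - z) (v(z, Q) = z*(Q - z) - 184 = -184 + z*(Q - z))
sqrt((v(129, 1/(224 - 268)) - 7717)*(149520 + 142326) - 228459) = sqrt(((-184 - 1*129**2 + 129/(224 - 268)) - 7717)*(149520 + 142326) - 228459) = sqrt(((-184 - 1*16641 + 129/(-44)) - 7717)*291846 - 228459) = sqrt(((-184 - 16641 - 1/44*129) - 7717)*291846 - 228459) = sqrt(((-184 - 16641 - 129/44) - 7717)*291846 - 228459) = sqrt((-740429/44 - 7717)*291846 - 228459) = sqrt(-1079977/44*291846 - 228459) = sqrt(-157593483771/22 - 228459) = sqrt(-157598509869/22) = 3*I*sqrt(385240801902)/22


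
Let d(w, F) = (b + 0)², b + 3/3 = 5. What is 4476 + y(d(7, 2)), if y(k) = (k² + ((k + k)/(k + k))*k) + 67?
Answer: 4815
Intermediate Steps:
b = 4 (b = -1 + 5 = 4)
d(w, F) = 16 (d(w, F) = (4 + 0)² = 4² = 16)
y(k) = 67 + k + k² (y(k) = (k² + ((2*k)/((2*k)))*k) + 67 = (k² + ((2*k)*(1/(2*k)))*k) + 67 = (k² + 1*k) + 67 = (k² + k) + 67 = (k + k²) + 67 = 67 + k + k²)
4476 + y(d(7, 2)) = 4476 + (67 + 16 + 16²) = 4476 + (67 + 16 + 256) = 4476 + 339 = 4815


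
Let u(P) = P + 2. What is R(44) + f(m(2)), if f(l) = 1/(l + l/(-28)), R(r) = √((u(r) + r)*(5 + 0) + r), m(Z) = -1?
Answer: -28/27 + √494 ≈ 21.189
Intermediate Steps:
u(P) = 2 + P
R(r) = √(10 + 11*r) (R(r) = √(((2 + r) + r)*(5 + 0) + r) = √((2 + 2*r)*5 + r) = √((10 + 10*r) + r) = √(10 + 11*r))
f(l) = 28/(27*l) (f(l) = 1/(l + l*(-1/28)) = 1/(l - l/28) = 1/(27*l/28) = 28/(27*l))
R(44) + f(m(2)) = √(10 + 11*44) + (28/27)/(-1) = √(10 + 484) + (28/27)*(-1) = √494 - 28/27 = -28/27 + √494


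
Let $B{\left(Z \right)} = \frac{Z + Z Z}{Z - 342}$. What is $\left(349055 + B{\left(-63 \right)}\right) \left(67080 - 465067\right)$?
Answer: $- \frac{6251198126467}{45} \approx -1.3892 \cdot 10^{11}$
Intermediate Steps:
$B{\left(Z \right)} = \frac{Z + Z^{2}}{-342 + Z}$
$\left(349055 + B{\left(-63 \right)}\right) \left(67080 - 465067\right) = \left(349055 - \frac{63 \left(1 - 63\right)}{-342 - 63}\right) \left(67080 - 465067\right) = \left(349055 - 63 \frac{1}{-405} \left(-62\right)\right) \left(-397987\right) = \left(349055 - \left(- \frac{7}{45}\right) \left(-62\right)\right) \left(-397987\right) = \left(349055 - \frac{434}{45}\right) \left(-397987\right) = \frac{15707041}{45} \left(-397987\right) = - \frac{6251198126467}{45}$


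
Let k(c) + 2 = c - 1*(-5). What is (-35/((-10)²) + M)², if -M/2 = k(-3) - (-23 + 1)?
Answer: 786769/400 ≈ 1966.9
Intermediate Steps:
k(c) = 3 + c (k(c) = -2 + (c - 1*(-5)) = -2 + (c + 5) = -2 + (5 + c) = 3 + c)
M = -44 (M = -2*((3 - 3) - (-23 + 1)) = -2*(0 - 1*(-22)) = -2*(0 + 22) = -2*22 = -44)
(-35/((-10)²) + M)² = (-35/((-10)²) - 44)² = (-35/100 - 44)² = (-35*1/100 - 44)² = (-7/20 - 44)² = (-887/20)² = 786769/400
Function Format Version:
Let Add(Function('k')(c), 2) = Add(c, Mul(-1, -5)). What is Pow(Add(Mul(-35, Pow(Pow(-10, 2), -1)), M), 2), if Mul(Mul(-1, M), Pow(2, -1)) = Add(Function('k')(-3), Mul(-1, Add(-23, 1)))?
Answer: Rational(786769, 400) ≈ 1966.9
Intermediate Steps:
Function('k')(c) = Add(3, c) (Function('k')(c) = Add(-2, Add(c, Mul(-1, -5))) = Add(-2, Add(c, 5)) = Add(-2, Add(5, c)) = Add(3, c))
M = -44 (M = Mul(-2, Add(Add(3, -3), Mul(-1, Add(-23, 1)))) = Mul(-2, Add(0, Mul(-1, -22))) = Mul(-2, Add(0, 22)) = Mul(-2, 22) = -44)
Pow(Add(Mul(-35, Pow(Pow(-10, 2), -1)), M), 2) = Pow(Add(Mul(-35, Pow(Pow(-10, 2), -1)), -44), 2) = Pow(Add(Mul(-35, Pow(100, -1)), -44), 2) = Pow(Add(Mul(-35, Rational(1, 100)), -44), 2) = Pow(Add(Rational(-7, 20), -44), 2) = Pow(Rational(-887, 20), 2) = Rational(786769, 400)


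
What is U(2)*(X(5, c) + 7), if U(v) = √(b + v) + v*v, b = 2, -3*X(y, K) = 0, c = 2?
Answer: 42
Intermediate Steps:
X(y, K) = 0 (X(y, K) = -⅓*0 = 0)
U(v) = v² + √(2 + v) (U(v) = √(2 + v) + v*v = √(2 + v) + v² = v² + √(2 + v))
U(2)*(X(5, c) + 7) = (2² + √(2 + 2))*(0 + 7) = (4 + √4)*7 = (4 + 2)*7 = 6*7 = 42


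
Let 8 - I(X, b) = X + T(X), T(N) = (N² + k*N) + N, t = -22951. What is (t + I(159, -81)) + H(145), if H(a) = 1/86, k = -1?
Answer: -4160937/86 ≈ -48383.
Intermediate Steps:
T(N) = N² (T(N) = (N² - N) + N = N²)
H(a) = 1/86
I(X, b) = 8 - X - X² (I(X, b) = 8 - (X + X²) = 8 + (-X - X²) = 8 - X - X²)
(t + I(159, -81)) + H(145) = (-22951 + (8 - 1*159 - 1*159²)) + 1/86 = (-22951 + (8 - 159 - 1*25281)) + 1/86 = (-22951 + (8 - 159 - 25281)) + 1/86 = (-22951 - 25432) + 1/86 = -48383 + 1/86 = -4160937/86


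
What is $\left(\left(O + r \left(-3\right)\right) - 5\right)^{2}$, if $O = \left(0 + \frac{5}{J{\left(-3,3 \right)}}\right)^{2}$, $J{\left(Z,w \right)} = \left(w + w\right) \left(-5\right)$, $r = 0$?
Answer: $\frac{32041}{1296} \approx 24.723$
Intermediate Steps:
$J{\left(Z,w \right)} = - 10 w$ ($J{\left(Z,w \right)} = 2 w \left(-5\right) = - 10 w$)
$O = \frac{1}{36}$ ($O = \left(0 + \frac{5}{\left(-10\right) 3}\right)^{2} = \left(0 + \frac{5}{-30}\right)^{2} = \left(0 + 5 \left(- \frac{1}{30}\right)\right)^{2} = \left(0 - \frac{1}{6}\right)^{2} = \left(- \frac{1}{6}\right)^{2} = \frac{1}{36} \approx 0.027778$)
$\left(\left(O + r \left(-3\right)\right) - 5\right)^{2} = \left(\left(\frac{1}{36} + 0 \left(-3\right)\right) - 5\right)^{2} = \left(\left(\frac{1}{36} + 0\right) - 5\right)^{2} = \left(\frac{1}{36} - 5\right)^{2} = \left(- \frac{179}{36}\right)^{2} = \frac{32041}{1296}$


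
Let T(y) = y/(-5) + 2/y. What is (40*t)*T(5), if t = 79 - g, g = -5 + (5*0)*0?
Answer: -2016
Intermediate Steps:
g = -5 (g = -5 + 0*0 = -5 + 0 = -5)
T(y) = 2/y - y/5 (T(y) = y*(-⅕) + 2/y = -y/5 + 2/y = 2/y - y/5)
t = 84 (t = 79 - 1*(-5) = 79 + 5 = 84)
(40*t)*T(5) = (40*84)*(2/5 - ⅕*5) = 3360*(2*(⅕) - 1) = 3360*(⅖ - 1) = 3360*(-⅗) = -2016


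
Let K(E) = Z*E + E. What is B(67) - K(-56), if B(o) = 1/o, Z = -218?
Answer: -814183/67 ≈ -12152.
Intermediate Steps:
K(E) = -217*E (K(E) = -218*E + E = -217*E)
B(67) - K(-56) = 1/67 - (-217)*(-56) = 1/67 - 1*12152 = 1/67 - 12152 = -814183/67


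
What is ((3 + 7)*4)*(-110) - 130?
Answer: -4530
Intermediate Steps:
((3 + 7)*4)*(-110) - 130 = (10*4)*(-110) - 130 = 40*(-110) - 130 = -4400 - 130 = -4530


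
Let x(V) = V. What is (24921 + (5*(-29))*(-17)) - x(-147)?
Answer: 27533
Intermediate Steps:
(24921 + (5*(-29))*(-17)) - x(-147) = (24921 + (5*(-29))*(-17)) - 1*(-147) = (24921 - 145*(-17)) + 147 = (24921 + 2465) + 147 = 27386 + 147 = 27533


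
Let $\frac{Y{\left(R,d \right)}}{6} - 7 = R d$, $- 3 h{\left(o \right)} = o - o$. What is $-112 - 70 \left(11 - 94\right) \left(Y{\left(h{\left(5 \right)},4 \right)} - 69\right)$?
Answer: $-156982$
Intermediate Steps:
$h{\left(o \right)} = 0$ ($h{\left(o \right)} = - \frac{o - o}{3} = \left(- \frac{1}{3}\right) 0 = 0$)
$Y{\left(R,d \right)} = 42 + 6 R d$
$-112 - 70 \left(11 - 94\right) \left(Y{\left(h{\left(5 \right)},4 \right)} - 69\right) = -112 - 70 \left(11 - 94\right) \left(\left(42 + 6 \cdot 0 \cdot 4\right) - 69\right) = -112 - 70 \left(- 83 \left(\left(42 + 0\right) - 69\right)\right) = -112 - 70 \left(- 83 \left(42 - 69\right)\right) = -112 - 70 \left(\left(-83\right) \left(-27\right)\right) = -112 - 156870 = -156982$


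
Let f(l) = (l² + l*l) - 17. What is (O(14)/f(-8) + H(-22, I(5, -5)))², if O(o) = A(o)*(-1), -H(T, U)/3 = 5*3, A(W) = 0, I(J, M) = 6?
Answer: 2025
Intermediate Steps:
H(T, U) = -45 (H(T, U) = -15*3 = -3*15 = -45)
f(l) = -17 + 2*l² (f(l) = (l² + l²) - 17 = 2*l² - 17 = -17 + 2*l²)
O(o) = 0 (O(o) = 0*(-1) = 0)
(O(14)/f(-8) + H(-22, I(5, -5)))² = (0/(-17 + 2*(-8)²) - 45)² = (0/(-17 + 2*64) - 45)² = (0/(-17 + 128) - 45)² = (0/111 - 45)² = (0*(1/111) - 45)² = (0 - 45)² = (-45)² = 2025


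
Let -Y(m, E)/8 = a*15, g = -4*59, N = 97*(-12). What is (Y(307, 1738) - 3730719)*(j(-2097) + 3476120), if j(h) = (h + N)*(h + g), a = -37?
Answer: -41302199403207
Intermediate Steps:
N = -1164
g = -236
Y(m, E) = 4440 (Y(m, E) = -(-296)*15 = -8*(-555) = 4440)
j(h) = (-1164 + h)*(-236 + h) (j(h) = (h - 1164)*(h - 236) = (-1164 + h)*(-236 + h))
(Y(307, 1738) - 3730719)*(j(-2097) + 3476120) = (4440 - 3730719)*((274704 + (-2097)**2 - 1400*(-2097)) + 3476120) = -3726279*((274704 + 4397409 + 2935800) + 3476120) = -3726279*(7607913 + 3476120) = -3726279*11084033 = -41302199403207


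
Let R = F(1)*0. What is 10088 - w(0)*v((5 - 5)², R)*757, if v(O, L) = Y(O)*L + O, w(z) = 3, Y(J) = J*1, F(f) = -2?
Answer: 10088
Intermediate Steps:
Y(J) = J
R = 0 (R = -2*0 = 0)
v(O, L) = O + L*O (v(O, L) = O*L + O = L*O + O = O + L*O)
10088 - w(0)*v((5 - 5)², R)*757 = 10088 - 3*((5 - 5)²*(1 + 0))*757 = 10088 - 3*(0²*1)*757 = 10088 - 3*(0*1)*757 = 10088 - 3*0*757 = 10088 - 0*757 = 10088 - 1*0 = 10088 + 0 = 10088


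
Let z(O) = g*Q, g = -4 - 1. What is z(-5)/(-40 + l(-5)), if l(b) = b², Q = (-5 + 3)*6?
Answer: -4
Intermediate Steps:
g = -5
Q = -12 (Q = -2*6 = -12)
z(O) = 60 (z(O) = -5*(-12) = 60)
z(-5)/(-40 + l(-5)) = 60/(-40 + (-5)²) = 60/(-40 + 25) = 60/(-15) = -1/15*60 = -4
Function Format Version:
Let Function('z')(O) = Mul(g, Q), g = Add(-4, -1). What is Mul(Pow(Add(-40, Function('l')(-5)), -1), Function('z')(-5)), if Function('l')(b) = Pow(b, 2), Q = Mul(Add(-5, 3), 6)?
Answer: -4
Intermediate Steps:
g = -5
Q = -12 (Q = Mul(-2, 6) = -12)
Function('z')(O) = 60 (Function('z')(O) = Mul(-5, -12) = 60)
Mul(Pow(Add(-40, Function('l')(-5)), -1), Function('z')(-5)) = Mul(Pow(Add(-40, Pow(-5, 2)), -1), 60) = Mul(Pow(Add(-40, 25), -1), 60) = Mul(Pow(-15, -1), 60) = Mul(Rational(-1, 15), 60) = -4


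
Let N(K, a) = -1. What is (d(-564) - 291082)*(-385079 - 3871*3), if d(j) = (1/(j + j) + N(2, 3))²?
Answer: 36730387137091531/318096 ≈ 1.1547e+11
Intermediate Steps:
d(j) = (-1 + 1/(2*j))² (d(j) = (1/(j + j) - 1)² = (1/(2*j) - 1)² = (-1 + 1/(2*j))²)
(d(-564) - 291082)*(-385079 - 3871*3) = ((¼)*(1 - 2*(-564))²/(-564)² - 291082)*(-385079 - 3871*3) = ((¼)*(1/318096)*(1 + 1128)² - 291082)*(-385079 - 11613) = ((¼)*(1/318096)*1129² - 291082)*(-396692) = ((¼)*(1/318096)*1274641 - 291082)*(-396692) = (1274641/1272384 - 291082)*(-396692) = -370366804847/1272384*(-396692) = 36730387137091531/318096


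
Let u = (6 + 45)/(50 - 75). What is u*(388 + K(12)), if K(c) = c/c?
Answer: -19839/25 ≈ -793.56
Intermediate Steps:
K(c) = 1
u = -51/25 (u = 51/(-25) = 51*(-1/25) = -51/25 ≈ -2.0400)
u*(388 + K(12)) = -51*(388 + 1)/25 = -51/25*389 = -19839/25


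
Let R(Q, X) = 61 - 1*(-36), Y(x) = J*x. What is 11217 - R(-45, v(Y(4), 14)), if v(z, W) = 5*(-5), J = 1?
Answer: 11120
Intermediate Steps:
Y(x) = x (Y(x) = 1*x = x)
v(z, W) = -25
R(Q, X) = 97 (R(Q, X) = 61 + 36 = 97)
11217 - R(-45, v(Y(4), 14)) = 11217 - 1*97 = 11217 - 97 = 11120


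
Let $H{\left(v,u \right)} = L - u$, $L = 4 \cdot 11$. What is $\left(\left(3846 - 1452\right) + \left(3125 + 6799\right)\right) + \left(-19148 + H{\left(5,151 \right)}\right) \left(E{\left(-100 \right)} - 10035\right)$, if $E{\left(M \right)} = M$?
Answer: $195161743$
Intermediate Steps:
$L = 44$
$H{\left(v,u \right)} = 44 - u$
$\left(\left(3846 - 1452\right) + \left(3125 + 6799\right)\right) + \left(-19148 + H{\left(5,151 \right)}\right) \left(E{\left(-100 \right)} - 10035\right) = \left(\left(3846 - 1452\right) + \left(3125 + 6799\right)\right) + \left(-19148 + \left(44 - 151\right)\right) \left(-100 - 10035\right) = \left(2394 + 9924\right) + \left(-19148 + \left(44 - 151\right)\right) \left(-10135\right) = 12318 + \left(-19148 - 107\right) \left(-10135\right) = 12318 - -195149425 = 12318 + 195149425 = 195161743$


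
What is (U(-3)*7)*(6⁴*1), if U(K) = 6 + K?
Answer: 27216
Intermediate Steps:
(U(-3)*7)*(6⁴*1) = ((6 - 3)*7)*(6⁴*1) = (3*7)*(1296*1) = 21*1296 = 27216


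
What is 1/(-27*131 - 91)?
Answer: -1/3628 ≈ -0.00027563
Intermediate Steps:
1/(-27*131 - 91) = 1/(-3537 - 91) = 1/(-3628) = -1/3628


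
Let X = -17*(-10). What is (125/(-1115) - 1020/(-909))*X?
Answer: 11601650/67569 ≈ 171.70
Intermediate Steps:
X = 170
(125/(-1115) - 1020/(-909))*X = (125/(-1115) - 1020/(-909))*170 = (125*(-1/1115) - 1020*(-1/909))*170 = (-25/223 + 340/303)*170 = (68245/67569)*170 = 11601650/67569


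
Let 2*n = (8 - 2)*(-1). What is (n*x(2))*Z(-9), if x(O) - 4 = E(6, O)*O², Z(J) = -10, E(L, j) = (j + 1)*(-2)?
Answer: -600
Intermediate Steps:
E(L, j) = -2 - 2*j (E(L, j) = (1 + j)*(-2) = -2 - 2*j)
x(O) = 4 + O²*(-2 - 2*O) (x(O) = 4 + (-2 - 2*O)*O² = 4 + O²*(-2 - 2*O))
n = -3 (n = ((8 - 2)*(-1))/2 = (6*(-1))/2 = (½)*(-6) = -3)
(n*x(2))*Z(-9) = -3*(4 - 2*2² - 2*2³)*(-10) = -3*(4 - 2*4 - 2*8)*(-10) = -3*(4 - 8 - 16)*(-10) = -3*(-20)*(-10) = 60*(-10) = -600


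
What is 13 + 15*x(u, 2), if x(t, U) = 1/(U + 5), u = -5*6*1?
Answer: 106/7 ≈ 15.143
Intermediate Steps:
u = -30 (u = -30*1 = -30)
x(t, U) = 1/(5 + U)
13 + 15*x(u, 2) = 13 + 15/(5 + 2) = 13 + 15/7 = 106/7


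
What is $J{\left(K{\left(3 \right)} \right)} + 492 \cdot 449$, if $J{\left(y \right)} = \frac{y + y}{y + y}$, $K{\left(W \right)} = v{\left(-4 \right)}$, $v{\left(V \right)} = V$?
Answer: $220909$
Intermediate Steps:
$K{\left(W \right)} = -4$
$J{\left(y \right)} = 1$ ($J{\left(y \right)} = \frac{2 y}{2 y} = 2 y \frac{1}{2 y} = 1$)
$J{\left(K{\left(3 \right)} \right)} + 492 \cdot 449 = 1 + 492 \cdot 449 = 1 + 220908 = 220909$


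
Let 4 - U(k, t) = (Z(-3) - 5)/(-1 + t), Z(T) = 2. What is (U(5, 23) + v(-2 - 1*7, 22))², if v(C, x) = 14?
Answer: 159201/484 ≈ 328.93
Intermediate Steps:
U(k, t) = 4 + 3/(-1 + t) (U(k, t) = 4 - (2 - 5)/(-1 + t) = 4 - (-3)/(-1 + t) = 4 + 3/(-1 + t))
(U(5, 23) + v(-2 - 1*7, 22))² = ((-1 + 4*23)/(-1 + 23) + 14)² = ((-1 + 92)/22 + 14)² = ((1/22)*91 + 14)² = (91/22 + 14)² = (399/22)² = 159201/484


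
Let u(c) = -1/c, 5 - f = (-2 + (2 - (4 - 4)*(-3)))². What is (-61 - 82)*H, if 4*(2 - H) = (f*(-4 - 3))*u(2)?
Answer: 2717/8 ≈ 339.63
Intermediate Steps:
f = 5 (f = 5 - (-2 + (2 - (4 - 4)*(-3)))² = 5 - (-2 + (2 - 0*(-3)))² = 5 - (-2 + (2 - 1*0))² = 5 - (-2 + (2 + 0))² = 5 - (-2 + 2)² = 5 - 1*0² = 5 - 1*0 = 5 + 0 = 5)
H = -19/8 (H = 2 - 5*(-4 - 3)*(-1/2)/4 = 2 - 5*(-7)*(-1*½)/4 = 2 - (-35)*(-1)/(4*2) = 2 - ¼*35/2 = 2 - 35/8 = -19/8 ≈ -2.3750)
(-61 - 82)*H = (-61 - 82)*(-19/8) = -143*(-19/8) = 2717/8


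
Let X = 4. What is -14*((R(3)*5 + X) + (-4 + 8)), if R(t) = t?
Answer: -322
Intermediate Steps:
-14*((R(3)*5 + X) + (-4 + 8)) = -14*((3*5 + 4) + (-4 + 8)) = -14*((15 + 4) + 4) = -14*(19 + 4) = -14*23 = -322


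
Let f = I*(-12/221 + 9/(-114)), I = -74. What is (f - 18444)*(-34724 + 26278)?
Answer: 653762233038/4199 ≈ 1.5569e+8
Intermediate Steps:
f = 41403/4199 (f = -74*(-12/221 + 9/(-114)) = -74*(-12*1/221 + 9*(-1/114)) = -74*(-12/221 - 3/38) = -74*(-1119/8398) = 41403/4199 ≈ 9.8602)
(f - 18444)*(-34724 + 26278) = (41403/4199 - 18444)*(-34724 + 26278) = -77404953/4199*(-8446) = 653762233038/4199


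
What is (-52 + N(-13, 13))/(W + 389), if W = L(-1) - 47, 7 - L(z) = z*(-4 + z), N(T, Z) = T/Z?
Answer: -53/344 ≈ -0.15407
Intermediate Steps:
L(z) = 7 - z*(-4 + z)
W = -45 (W = (7 - 1*(-1)² + 4*(-1)) - 47 = (7 - 1*1 - 4) - 47 = (7 - 1 - 4) - 47 = 2 - 47 = -45)
(-52 + N(-13, 13))/(W + 389) = (-52 - 13/13)/(-45 + 389) = (-52 - 13*1/13)/344 = (-52 - 1)*(1/344) = -53*1/344 = -53/344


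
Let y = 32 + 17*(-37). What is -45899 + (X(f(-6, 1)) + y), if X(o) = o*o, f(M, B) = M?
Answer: -46460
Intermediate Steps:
X(o) = o²
y = -597 (y = 32 - 629 = -597)
-45899 + (X(f(-6, 1)) + y) = -45899 + ((-6)² - 597) = -45899 + (36 - 597) = -45899 - 561 = -46460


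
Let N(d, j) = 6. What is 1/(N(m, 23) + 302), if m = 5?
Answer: 1/308 ≈ 0.0032468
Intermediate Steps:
1/(N(m, 23) + 302) = 1/(6 + 302) = 1/308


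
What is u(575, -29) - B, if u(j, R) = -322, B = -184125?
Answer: 183803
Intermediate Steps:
u(575, -29) - B = -322 - 1*(-184125) = -322 + 184125 = 183803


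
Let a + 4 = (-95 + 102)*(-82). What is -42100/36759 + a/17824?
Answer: -385818551/327596208 ≈ -1.1777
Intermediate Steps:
a = -578 (a = -4 + (-95 + 102)*(-82) = -4 + 7*(-82) = -4 - 574 = -578)
-42100/36759 + a/17824 = -42100/36759 - 578/17824 = -42100*1/36759 - 578*1/17824 = -42100/36759 - 289/8912 = -385818551/327596208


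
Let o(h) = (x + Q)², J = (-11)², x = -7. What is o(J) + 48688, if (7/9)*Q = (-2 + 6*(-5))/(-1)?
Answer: 2442833/49 ≈ 49854.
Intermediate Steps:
J = 121
Q = 288/7 (Q = 9*((-2 + 6*(-5))/(-1))/7 = 9*((-2 - 30)*(-1))/7 = 9*(-32*(-1))/7 = (9/7)*32 = 288/7 ≈ 41.143)
o(h) = 57121/49 (o(h) = (-7 + 288/7)² = (239/7)² = 57121/49)
o(J) + 48688 = 57121/49 + 48688 = 2442833/49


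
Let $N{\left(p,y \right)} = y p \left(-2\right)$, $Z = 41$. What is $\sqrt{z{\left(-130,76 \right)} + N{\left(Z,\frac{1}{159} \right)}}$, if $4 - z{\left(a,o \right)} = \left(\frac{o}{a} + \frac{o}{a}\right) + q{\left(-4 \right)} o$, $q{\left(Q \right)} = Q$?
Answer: $\frac{\sqrt{32967967890}}{10335} \approx 17.569$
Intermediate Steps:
$N{\left(p,y \right)} = - 2 p y$ ($N{\left(p,y \right)} = p y \left(-2\right) = - 2 p y$)
$z{\left(a,o \right)} = 4 + 4 o - \frac{2 o}{a}$ ($z{\left(a,o \right)} = 4 - \left(\left(\frac{o}{a} + \frac{o}{a}\right) - 4 o\right) = 4 - \left(\frac{2 o}{a} - 4 o\right) = 4 - \left(- 4 o + \frac{2 o}{a}\right) = 4 + \left(4 o - \frac{2 o}{a}\right) = 4 + 4 o - \frac{2 o}{a}$)
$\sqrt{z{\left(-130,76 \right)} + N{\left(Z,\frac{1}{159} \right)}} = \sqrt{\left(4 + 4 \cdot 76 - \frac{152}{-130}\right) - \frac{82}{159}} = \sqrt{\left(4 + 304 - 152 \left(- \frac{1}{130}\right)\right) - 82 \cdot \frac{1}{159}} = \sqrt{\left(4 + 304 + \frac{76}{65}\right) - \frac{82}{159}} = \sqrt{\frac{20096}{65} - \frac{82}{159}} = \sqrt{\frac{3189934}{10335}} = \frac{\sqrt{32967967890}}{10335}$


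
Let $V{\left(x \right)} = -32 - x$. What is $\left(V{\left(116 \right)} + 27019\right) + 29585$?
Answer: $56456$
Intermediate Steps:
$\left(V{\left(116 \right)} + 27019\right) + 29585 = \left(\left(-32 - 116\right) + 27019\right) + 29585 = \left(-148 + 27019\right) + 29585 = 26871 + 29585 = 56456$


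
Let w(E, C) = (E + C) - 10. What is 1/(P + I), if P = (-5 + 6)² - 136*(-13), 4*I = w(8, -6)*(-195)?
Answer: 1/2159 ≈ 0.00046318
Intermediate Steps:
w(E, C) = -10 + C + E (w(E, C) = (C + E) - 10 = -10 + C + E)
I = 390 (I = ((-10 - 6 + 8)*(-195))/4 = (-8*(-195))/4 = (¼)*1560 = 390)
P = 1769 (P = 1² + 1768 = 1 + 1768 = 1769)
1/(P + I) = 1/(1769 + 390) = 1/2159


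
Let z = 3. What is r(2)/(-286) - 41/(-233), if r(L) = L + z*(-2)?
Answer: 6329/33319 ≈ 0.18995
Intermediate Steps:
r(L) = -6 + L (r(L) = L + 3*(-2) = L - 6 = -6 + L)
r(2)/(-286) - 41/(-233) = (-6 + 2)/(-286) - 41/(-233) = -4*(-1/286) - 41*(-1/233) = 2/143 + 41/233 = 6329/33319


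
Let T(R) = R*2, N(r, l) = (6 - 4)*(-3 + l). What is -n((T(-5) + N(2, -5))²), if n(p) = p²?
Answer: -456976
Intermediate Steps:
N(r, l) = -6 + 2*l (N(r, l) = 2*(-3 + l) = -6 + 2*l)
T(R) = 2*R
-n((T(-5) + N(2, -5))²) = -((2*(-5) + (-6 + 2*(-5)))²)² = -((-10 + (-6 - 10))²)² = -((-10 - 16)²)² = -((-26)²)² = -1*676² = -1*456976 = -456976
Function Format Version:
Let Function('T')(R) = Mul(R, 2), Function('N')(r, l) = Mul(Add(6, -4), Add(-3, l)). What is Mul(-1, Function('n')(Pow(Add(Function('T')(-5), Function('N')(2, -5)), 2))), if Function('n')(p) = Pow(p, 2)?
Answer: -456976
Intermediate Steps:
Function('N')(r, l) = Add(-6, Mul(2, l)) (Function('N')(r, l) = Mul(2, Add(-3, l)) = Add(-6, Mul(2, l)))
Function('T')(R) = Mul(2, R)
Mul(-1, Function('n')(Pow(Add(Function('T')(-5), Function('N')(2, -5)), 2))) = Mul(-1, Pow(Pow(Add(Mul(2, -5), Add(-6, Mul(2, -5))), 2), 2)) = Mul(-1, Pow(Pow(Add(-10, Add(-6, -10)), 2), 2)) = Mul(-1, Pow(Pow(Add(-10, -16), 2), 2)) = Mul(-1, Pow(Pow(-26, 2), 2)) = Mul(-1, Pow(676, 2)) = Mul(-1, 456976) = -456976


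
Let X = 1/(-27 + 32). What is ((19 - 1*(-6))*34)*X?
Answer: 170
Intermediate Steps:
X = ⅕ (X = 1/5 = ⅕ ≈ 0.20000)
((19 - 1*(-6))*34)*X = ((19 - 1*(-6))*34)*(⅕) = ((19 + 6)*34)*(⅕) = (25*34)*(⅕) = 850*(⅕) = 170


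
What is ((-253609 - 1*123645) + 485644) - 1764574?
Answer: -1656184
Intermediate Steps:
((-253609 - 1*123645) + 485644) - 1764574 = ((-253609 - 123645) + 485644) - 1764574 = (-377254 + 485644) - 1764574 = 108390 - 1764574 = -1656184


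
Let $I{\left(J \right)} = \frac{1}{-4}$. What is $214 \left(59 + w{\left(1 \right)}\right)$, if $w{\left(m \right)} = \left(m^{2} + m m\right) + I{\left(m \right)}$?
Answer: $\frac{26001}{2} \approx 13001.0$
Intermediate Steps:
$I{\left(J \right)} = - \frac{1}{4}$
$w{\left(m \right)} = - \frac{1}{4} + 2 m^{2}$ ($w{\left(m \right)} = \left(m^{2} + m m\right) - \frac{1}{4} = \left(m^{2} + m^{2}\right) - \frac{1}{4} = 2 m^{2} - \frac{1}{4} = - \frac{1}{4} + 2 m^{2}$)
$214 \left(59 + w{\left(1 \right)}\right) = 214 \left(59 - \left(\frac{1}{4} - 2 \cdot 1^{2}\right)\right) = 214 \left(59 + \left(- \frac{1}{4} + 2 \cdot 1\right)\right) = 214 \left(59 + \left(- \frac{1}{4} + 2\right)\right) = 214 \left(59 + \frac{7}{4}\right) = 214 \cdot \frac{243}{4} = \frac{26001}{2}$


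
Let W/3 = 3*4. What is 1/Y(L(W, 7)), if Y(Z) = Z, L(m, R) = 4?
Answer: ¼ ≈ 0.25000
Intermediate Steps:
W = 36 (W = 3*(3*4) = 3*12 = 36)
1/Y(L(W, 7)) = 1/4 = ¼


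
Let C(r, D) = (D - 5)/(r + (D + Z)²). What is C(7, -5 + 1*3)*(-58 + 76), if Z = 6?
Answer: -126/23 ≈ -5.4783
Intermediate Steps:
C(r, D) = (-5 + D)/(r + (6 + D)²) (C(r, D) = (D - 5)/(r + (D + 6)²) = (-5 + D)/(r + (6 + D)²))
C(7, -5 + 1*3)*(-58 + 76) = ((-5 + (-5 + 1*3))/(7 + (6 + (-5 + 1*3))²))*(-58 + 76) = ((-5 + (-5 + 3))/(7 + (6 + (-5 + 3))²))*18 = ((-5 - 2)/(7 + (6 - 2)²))*18 = (-7/(7 + 4²))*18 = (-7/(7 + 16))*18 = (-7/23)*18 = ((1/23)*(-7))*18 = -7/23*18 = -126/23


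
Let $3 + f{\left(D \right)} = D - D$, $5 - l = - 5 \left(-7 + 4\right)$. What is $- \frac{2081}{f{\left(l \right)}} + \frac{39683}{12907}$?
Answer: $\frac{26978516}{38721} \approx 696.74$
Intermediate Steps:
$l = -10$ ($l = 5 - - 5 \left(-7 + 4\right) = 5 - \left(-5\right) \left(-3\right) = 5 - 15 = -10$)
$f{\left(D \right)} = -3$ ($f{\left(D \right)} = -3 + \left(D - D\right) = -3 + 0 = -3$)
$- \frac{2081}{f{\left(l \right)}} + \frac{39683}{12907} = - \frac{2081}{-3} + \frac{39683}{12907} = \left(-2081\right) \left(- \frac{1}{3}\right) + 39683 \cdot \frac{1}{12907} = \frac{2081}{3} + \frac{39683}{12907} = \frac{26978516}{38721}$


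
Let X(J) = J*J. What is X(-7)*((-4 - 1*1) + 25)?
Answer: 980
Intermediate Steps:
X(J) = J²
X(-7)*((-4 - 1*1) + 25) = (-7)²*((-4 - 1*1) + 25) = 49*((-4 - 1) + 25) = 49*(-5 + 25) = 49*20 = 980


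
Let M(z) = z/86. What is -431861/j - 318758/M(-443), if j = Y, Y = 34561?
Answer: 947235876045/15310523 ≈ 61868.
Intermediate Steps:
M(z) = z/86 (M(z) = z*(1/86) = z/86)
j = 34561
-431861/j - 318758/M(-443) = -431861/34561 - 318758/((1/86)*(-443)) = -431861*1/34561 - 318758/(-443/86) = -431861/34561 - 318758*(-86/443) = -431861/34561 + 27413188/443 = 947235876045/15310523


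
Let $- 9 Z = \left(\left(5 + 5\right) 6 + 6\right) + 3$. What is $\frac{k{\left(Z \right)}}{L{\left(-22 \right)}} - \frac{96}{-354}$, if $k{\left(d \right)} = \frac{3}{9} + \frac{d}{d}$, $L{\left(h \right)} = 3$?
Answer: $\frac{380}{531} \approx 0.71563$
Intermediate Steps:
$Z = - \frac{23}{3}$ ($Z = - \frac{\left(\left(5 + 5\right) 6 + 6\right) + 3}{9} = - \frac{\left(10 \cdot 6 + 6\right) + 3}{9} = - \frac{\left(60 + 6\right) + 3}{9} = - \frac{66 + 3}{9} = \left(- \frac{1}{9}\right) 69 = - \frac{23}{3} \approx -7.6667$)
$k{\left(d \right)} = \frac{4}{3}$ ($k{\left(d \right)} = 3 \cdot \frac{1}{9} + 1 = \frac{1}{3} + 1 = \frac{4}{3}$)
$\frac{k{\left(Z \right)}}{L{\left(-22 \right)}} - \frac{96}{-354} = \frac{4}{3 \cdot 3} - \frac{96}{-354} = \frac{4}{3} \cdot \frac{1}{3} - - \frac{16}{59} = \frac{4}{9} + \frac{16}{59} = \frac{380}{531}$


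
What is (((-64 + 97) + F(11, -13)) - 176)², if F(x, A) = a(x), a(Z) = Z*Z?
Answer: 484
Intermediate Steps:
a(Z) = Z²
F(x, A) = x²
(((-64 + 97) + F(11, -13)) - 176)² = (((-64 + 97) + 11²) - 176)² = ((33 + 121) - 176)² = (154 - 176)² = (-22)² = 484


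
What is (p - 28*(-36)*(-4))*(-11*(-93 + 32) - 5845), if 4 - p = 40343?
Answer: 229575554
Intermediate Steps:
p = -40339 (p = 4 - 1*40343 = 4 - 40343 = -40339)
(p - 28*(-36)*(-4))*(-11*(-93 + 32) - 5845) = (-40339 - 28*(-36)*(-4))*(-11*(-93 + 32) - 5845) = (-40339 + 1008*(-4))*(-11*(-61) - 5845) = (-40339 - 4032)*(671 - 5845) = -44371*(-5174) = 229575554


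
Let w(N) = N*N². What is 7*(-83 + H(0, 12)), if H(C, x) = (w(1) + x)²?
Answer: 602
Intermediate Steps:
w(N) = N³
H(C, x) = (1 + x)² (H(C, x) = (1³ + x)² = (1 + x)²)
7*(-83 + H(0, 12)) = 7*(-83 + (1 + 12)²) = 7*(-83 + 13²) = 7*(-83 + 169) = 7*86 = 602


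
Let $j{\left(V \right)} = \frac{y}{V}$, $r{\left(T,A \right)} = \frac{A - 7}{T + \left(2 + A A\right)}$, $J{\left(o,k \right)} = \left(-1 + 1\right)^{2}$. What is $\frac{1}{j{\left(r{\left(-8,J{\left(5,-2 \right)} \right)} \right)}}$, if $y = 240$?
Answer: $\frac{7}{1440} \approx 0.0048611$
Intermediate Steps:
$J{\left(o,k \right)} = 0$ ($J{\left(o,k \right)} = 0^{2} = 0$)
$r{\left(T,A \right)} = \frac{-7 + A}{2 + T + A^{2}}$ ($r{\left(T,A \right)} = \frac{-7 + A}{T + \left(2 + A^{2}\right)} = \frac{-7 + A}{2 + T + A^{2}}$)
$j{\left(V \right)} = \frac{240}{V}$
$\frac{1}{j{\left(r{\left(-8,J{\left(5,-2 \right)} \right)} \right)}} = \frac{1}{240 \frac{1}{\frac{1}{2 - 8 + 0^{2}} \left(-7 + 0\right)}} = \frac{1}{240 \frac{1}{\frac{1}{2 - 8 + 0} \left(-7\right)}} = \frac{1}{240 \frac{1}{\frac{1}{-6} \left(-7\right)}} = \frac{1}{240 \frac{1}{\left(- \frac{1}{6}\right) \left(-7\right)}} = \frac{1}{240 \frac{1}{\frac{7}{6}}} = \frac{1}{240 \cdot \frac{6}{7}} = \frac{1}{\frac{1440}{7}} = \frac{7}{1440}$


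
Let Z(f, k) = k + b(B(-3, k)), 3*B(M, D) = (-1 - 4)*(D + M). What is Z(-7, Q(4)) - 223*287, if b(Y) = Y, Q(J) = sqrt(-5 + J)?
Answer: -63996 - 2*I/3 ≈ -63996.0 - 0.66667*I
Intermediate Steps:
B(M, D) = -5*D/3 - 5*M/3 (B(M, D) = ((-1 - 4)*(D + M))/3 = (-5*(D + M))/3 = (-5*D - 5*M)/3 = -5*D/3 - 5*M/3)
Z(f, k) = 5 - 2*k/3 (Z(f, k) = k + (-5*k/3 - 5/3*(-3)) = k + (-5*k/3 + 5) = k + (5 - 5*k/3) = 5 - 2*k/3)
Z(-7, Q(4)) - 223*287 = (5 - 2*sqrt(-5 + 4)/3) - 223*287 = (5 - 2*I/3) - 64001 = -63996 - 2*I/3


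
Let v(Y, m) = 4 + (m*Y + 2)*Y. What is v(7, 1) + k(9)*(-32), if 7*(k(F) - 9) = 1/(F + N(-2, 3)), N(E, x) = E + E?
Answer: -7767/35 ≈ -221.91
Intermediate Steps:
N(E, x) = 2*E
v(Y, m) = 4 + Y*(2 + Y*m) (v(Y, m) = 4 + (Y*m + 2)*Y = 4 + (2 + Y*m)*Y = 4 + Y*(2 + Y*m))
k(F) = 9 + 1/(7*(-4 + F)) (k(F) = 9 + 1/(7*(F + 2*(-2))) = 9 + 1/(7*(F - 4)) = 9 + 1/(7*(-4 + F)))
v(7, 1) + k(9)*(-32) = (4 + 2*7 + 1*7²) + ((-251 + 63*9)/(7*(-4 + 9)))*(-32) = (4 + 14 + 1*49) + ((⅐)*(-251 + 567)/5)*(-32) = (4 + 14 + 49) + ((⅐)*(⅕)*316)*(-32) = 67 + (316/35)*(-32) = 67 - 10112/35 = -7767/35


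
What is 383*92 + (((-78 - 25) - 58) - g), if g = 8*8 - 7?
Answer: 35018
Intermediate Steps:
g = 57 (g = 64 - 7 = 57)
383*92 + (((-78 - 25) - 58) - g) = 383*92 + (((-78 - 25) - 58) - 1*57) = 35236 + ((-103 - 58) - 57) = 35236 + (-161 - 57) = 35236 - 218 = 35018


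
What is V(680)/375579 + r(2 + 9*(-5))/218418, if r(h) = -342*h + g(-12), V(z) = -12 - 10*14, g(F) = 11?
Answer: 1831398869/27344404674 ≈ 0.066975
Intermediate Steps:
V(z) = -152 (V(z) = -12 - 140 = -152)
r(h) = 11 - 342*h (r(h) = -342*h + 11 = 11 - 342*h)
V(680)/375579 + r(2 + 9*(-5))/218418 = -152/375579 + (11 - 342*(2 + 9*(-5)))/218418 = -152*1/375579 + (11 - 342*(2 - 45))*(1/218418) = -152/375579 + (11 - 342*(-43))*(1/218418) = -152/375579 + (11 + 14706)*(1/218418) = -152/375579 + 14717*(1/218418) = -152/375579 + 14717/218418 = 1831398869/27344404674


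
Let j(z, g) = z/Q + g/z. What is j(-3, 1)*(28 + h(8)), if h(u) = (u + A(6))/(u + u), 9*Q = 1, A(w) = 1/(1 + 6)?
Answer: -130913/168 ≈ -779.24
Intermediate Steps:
A(w) = ⅐ (A(w) = 1/7 = ⅐)
Q = ⅑ (Q = (⅑)*1 = ⅑ ≈ 0.11111)
j(z, g) = 9*z + g/z (j(z, g) = z/(⅑) + g/z = z*9 + g/z = 9*z + g/z)
h(u) = (⅐ + u)/(2*u) (h(u) = (u + ⅐)/(u + u) = (⅐ + u)/((2*u)) = (⅐ + u)*(1/(2*u)) = (⅐ + u)/(2*u))
j(-3, 1)*(28 + h(8)) = (9*(-3) + 1/(-3))*(28 + (1/14)*(1 + 7*8)/8) = (-27 + 1*(-⅓))*(28 + (1/14)*(⅛)*(1 + 56)) = (-27 - ⅓)*(28 + (1/14)*(⅛)*57) = -82*(28 + 57/112)/3 = -82/3*3193/112 = -130913/168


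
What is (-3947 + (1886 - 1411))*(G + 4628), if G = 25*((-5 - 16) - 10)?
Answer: -13377616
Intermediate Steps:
G = -775 (G = 25*(-21 - 10) = 25*(-31) = -775)
(-3947 + (1886 - 1411))*(G + 4628) = (-3947 + (1886 - 1411))*(-775 + 4628) = (-3947 + 475)*3853 = -3472*3853 = -13377616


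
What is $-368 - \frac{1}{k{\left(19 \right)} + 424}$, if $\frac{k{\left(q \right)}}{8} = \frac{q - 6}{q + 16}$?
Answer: $- \frac{5499427}{14944} \approx -368.0$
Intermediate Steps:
$k{\left(q \right)} = \frac{8 \left(-6 + q\right)}{16 + q}$ ($k{\left(q \right)} = 8 \frac{q - 6}{q + 16} = 8 \frac{-6 + q}{16 + q} = \frac{8 \left(-6 + q\right)}{16 + q}$)
$-368 - \frac{1}{k{\left(19 \right)} + 424} = -368 - \frac{1}{\frac{8 \left(-6 + 19\right)}{16 + 19} + 424} = -368 - \frac{1}{8 \cdot \frac{1}{35} \cdot 13 + 424} = -368 - \frac{1}{\frac{104}{35} + 424} = -368 - \frac{1}{\frac{14944}{35}} = -368 - \frac{35}{14944} = - \frac{5499427}{14944}$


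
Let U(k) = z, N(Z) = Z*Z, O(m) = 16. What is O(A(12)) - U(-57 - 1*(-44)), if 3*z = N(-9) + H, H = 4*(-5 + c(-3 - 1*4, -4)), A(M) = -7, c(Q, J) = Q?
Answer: 5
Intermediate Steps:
N(Z) = Z²
H = -48 (H = 4*(-5 + (-3 - 1*4)) = 4*(-5 + (-3 - 4)) = 4*(-5 - 7) = 4*(-12) = -48)
z = 11 (z = ((-9)² - 48)/3 = (81 - 48)/3 = (⅓)*33 = 11)
U(k) = 11
O(A(12)) - U(-57 - 1*(-44)) = 16 - 1*11 = 16 - 11 = 5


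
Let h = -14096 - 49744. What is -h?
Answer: 63840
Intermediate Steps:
h = -63840
-h = -1*(-63840) = 63840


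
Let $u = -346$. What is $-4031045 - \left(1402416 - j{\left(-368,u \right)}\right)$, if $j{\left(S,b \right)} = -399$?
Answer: $-5433860$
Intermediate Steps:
$-4031045 - \left(1402416 - j{\left(-368,u \right)}\right) = -4031045 - \left(1402416 - -399\right) = -4031045 - \left(1402416 + 399\right) = -4031045 - 1402815 = -5433860$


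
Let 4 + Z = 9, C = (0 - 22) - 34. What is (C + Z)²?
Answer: 2601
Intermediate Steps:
C = -56 (C = -22 - 34 = -56)
Z = 5 (Z = -4 + 9 = 5)
(C + Z)² = (-56 + 5)² = (-51)² = 2601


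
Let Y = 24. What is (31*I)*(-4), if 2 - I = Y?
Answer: 2728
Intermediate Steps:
I = -22 (I = 2 - 1*24 = 2 - 24 = -22)
(31*I)*(-4) = (31*(-22))*(-4) = -682*(-4) = 2728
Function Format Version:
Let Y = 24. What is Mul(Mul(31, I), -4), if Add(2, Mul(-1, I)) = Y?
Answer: 2728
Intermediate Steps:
I = -22 (I = Add(2, Mul(-1, 24)) = Add(2, -24) = -22)
Mul(Mul(31, I), -4) = Mul(Mul(31, -22), -4) = Mul(-682, -4) = 2728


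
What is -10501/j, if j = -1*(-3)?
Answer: -10501/3 ≈ -3500.3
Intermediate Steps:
j = 3
-10501/j = -10501/3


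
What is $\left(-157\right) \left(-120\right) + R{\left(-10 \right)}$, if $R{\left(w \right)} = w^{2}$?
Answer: $18940$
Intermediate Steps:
$\left(-157\right) \left(-120\right) + R{\left(-10 \right)} = \left(-157\right) \left(-120\right) + \left(-10\right)^{2} = 18840 + 100 = 18940$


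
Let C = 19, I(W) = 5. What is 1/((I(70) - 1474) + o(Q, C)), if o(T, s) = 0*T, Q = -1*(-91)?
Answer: -1/1469 ≈ -0.00068074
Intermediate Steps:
Q = 91
o(T, s) = 0
1/((I(70) - 1474) + o(Q, C)) = 1/((5 - 1474) + 0) = 1/(-1469 + 0) = 1/(-1469) = -1/1469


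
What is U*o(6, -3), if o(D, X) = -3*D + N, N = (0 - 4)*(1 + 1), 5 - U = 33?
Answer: 728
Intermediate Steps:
U = -28 (U = 5 - 1*33 = 5 - 33 = -28)
N = -8 (N = -4*2 = -8)
o(D, X) = -8 - 3*D (o(D, X) = -3*D - 8 = -8 - 3*D)
U*o(6, -3) = -28*(-8 - 3*6) = -28*(-8 - 18) = -28*(-26) = 728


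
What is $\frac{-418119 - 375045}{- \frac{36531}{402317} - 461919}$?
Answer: $\frac{53183893498}{30972983809} \approx 1.7171$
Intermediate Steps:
$\frac{-418119 - 375045}{- \frac{36531}{402317} - 461919} = - \frac{793164}{\left(-36531\right) \frac{1}{402317} - 461919} = - \frac{793164}{- \frac{36531}{402317} - 461919} = - \frac{793164}{- \frac{185837902854}{402317}} = \left(-793164\right) \left(- \frac{402317}{185837902854}\right) = \frac{53183893498}{30972983809}$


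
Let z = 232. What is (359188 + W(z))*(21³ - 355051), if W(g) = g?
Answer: -124283841800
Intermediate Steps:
(359188 + W(z))*(21³ - 355051) = (359188 + 232)*(21³ - 355051) = 359420*(9261 - 355051) = 359420*(-345790) = -124283841800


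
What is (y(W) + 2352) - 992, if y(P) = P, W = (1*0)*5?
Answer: 1360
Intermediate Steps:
W = 0 (W = 0*5 = 0)
(y(W) + 2352) - 992 = (0 + 2352) - 992 = 2352 - 992 = 1360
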